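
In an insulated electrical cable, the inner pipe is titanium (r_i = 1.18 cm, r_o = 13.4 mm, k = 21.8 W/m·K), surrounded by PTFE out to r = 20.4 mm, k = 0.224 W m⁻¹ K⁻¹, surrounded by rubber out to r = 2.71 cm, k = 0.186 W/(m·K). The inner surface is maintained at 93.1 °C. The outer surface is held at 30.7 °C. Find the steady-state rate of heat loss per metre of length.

Q' = 115 W/m

Treat each layer as a resistance in series:
  R'_titanium = ln(0.0134/0.0118)/(2πk) = 0.1272/(2π·21.8) = 9.283×10^-4 m·K/W
  R'_PTFE = ln(0.0204/0.0134)/(2πk) = 0.4203/(2π·0.224) = 0.2986 m·K/W
  R'_rubber = ln(0.0271/0.0204)/(2πk) = 0.2840/(2π·0.186) = 0.2430 m·K/W
ΣR = 9.283×10^-4 + 0.2986 + 0.2430 = 0.5425 m·K/W
Q' = ΔT/ΣR = (93.1 °C − 30.7 °C)/0.5425 = 115 W/m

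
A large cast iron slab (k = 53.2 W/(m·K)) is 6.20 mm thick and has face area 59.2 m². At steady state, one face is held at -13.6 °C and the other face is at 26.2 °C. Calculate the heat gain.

Q = 20200 kW

Q = kA·ΔT/L = 53.2 × 59.2 × |-13.6 °C − 26.2 °C| / 0.00620 = 2.02×10^7 W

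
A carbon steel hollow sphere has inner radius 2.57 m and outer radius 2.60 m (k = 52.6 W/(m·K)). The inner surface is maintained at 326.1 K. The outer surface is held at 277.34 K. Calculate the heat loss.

Q = 7180 kW

Q = 4πk·ΔT/(1/r₁ − 1/r₂) = 4π × 52.6 × 48.76 / (1/2.57 − 1/2.60) = 7.18×10^6 W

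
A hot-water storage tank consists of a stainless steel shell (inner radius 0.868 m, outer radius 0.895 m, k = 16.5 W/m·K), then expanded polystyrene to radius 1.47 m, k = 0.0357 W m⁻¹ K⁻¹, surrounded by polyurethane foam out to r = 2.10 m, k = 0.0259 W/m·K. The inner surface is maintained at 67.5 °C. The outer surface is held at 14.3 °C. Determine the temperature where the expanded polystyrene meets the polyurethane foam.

T = 35.1 °C

Resistance network (inner→outer):
  R_stainless steel = (1/0.868 − 1/0.895)/(4πk) = 0.03476/(4π·16.5) = 1.676×10^-4 K/W
  R_expanded polystyrene = (1/0.895 − 1/1.47)/(4πk) = 0.4370/(4π·0.0357) = 0.9742 K/W
  R_polyurethane foam = (1/1.47 − 1/2.10)/(4πk) = 0.2041/(4π·0.0259) = 0.6270 K/W
ΣR = 1.676×10^-4 + 0.9742 + 0.6270 = 1.601 K/W
Q = ΔT/ΣR = (67.5 °C − 14.3 °C)/1.601 = 33.23 W
From the inner boundary to the expanded polystyrene/polyurethane foam interface, ΣR_partial = 0.9744 K/W.
T_interface = T_in − Q·ΣR_partial = 67.5 °C − (33.23)(0.9744) = 35.1 °C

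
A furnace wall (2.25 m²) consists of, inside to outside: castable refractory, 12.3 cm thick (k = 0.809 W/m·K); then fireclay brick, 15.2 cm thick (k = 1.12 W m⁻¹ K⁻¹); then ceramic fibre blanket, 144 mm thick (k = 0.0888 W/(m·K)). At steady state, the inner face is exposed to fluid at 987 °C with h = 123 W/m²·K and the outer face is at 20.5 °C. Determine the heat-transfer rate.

Series thermal resistances, inner to outer:
  R_conv,in = 1/(hA) = 1/(123·2.25) = 0.003613 K/W
  R_castable refractory = L/(kA) = 0.123/(0.809·2.25) = 0.06757 K/W
  R_fireclay brick = L/(kA) = 0.152/(1.12·2.25) = 0.06032 K/W
  R_ceramic fibre blanket = L/(kA) = 0.144/(0.0888·2.25) = 0.7207 K/W
ΣR = 0.003613 + 0.06757 + 0.06032 + 0.7207 = 0.8522 K/W
Q = ΔT/ΣR = (987 °C − 20.5 °C)/0.8522 = 1130 W

Q = 1130 W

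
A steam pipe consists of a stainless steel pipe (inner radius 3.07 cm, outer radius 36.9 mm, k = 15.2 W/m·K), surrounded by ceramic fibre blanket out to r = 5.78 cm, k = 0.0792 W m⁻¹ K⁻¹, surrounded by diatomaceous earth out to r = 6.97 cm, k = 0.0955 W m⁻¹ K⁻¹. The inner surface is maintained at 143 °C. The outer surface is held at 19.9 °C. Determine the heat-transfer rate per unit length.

Q' = 101 W/m

Series thermal resistances, inner to outer:
  R'_stainless steel = ln(0.0369/0.0307)/(2πk) = 0.1839/(2π·15.2) = 0.001926 m·K/W
  R'_ceramic fibre blanket = ln(0.0578/0.0369)/(2πk) = 0.4488/(2π·0.0792) = 0.9018 m·K/W
  R'_diatomaceous earth = ln(0.0697/0.0578)/(2πk) = 0.1872/(2π·0.0955) = 0.3120 m·K/W
ΣR = 0.001926 + 0.9018 + 0.3120 = 1.216 m·K/W
Q' = ΔT/ΣR = (143 °C − 19.9 °C)/1.216 = 101 W/m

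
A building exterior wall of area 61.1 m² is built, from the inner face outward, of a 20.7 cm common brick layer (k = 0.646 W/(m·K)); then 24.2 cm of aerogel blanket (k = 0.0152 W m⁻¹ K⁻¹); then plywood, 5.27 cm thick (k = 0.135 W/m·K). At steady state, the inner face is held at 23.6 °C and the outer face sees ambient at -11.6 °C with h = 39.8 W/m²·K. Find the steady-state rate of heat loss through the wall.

Q = 129 W

Treat each layer as a resistance in series:
  R_common brick = L/(kA) = 0.207/(0.646·61.1) = 0.005244 K/W
  R_aerogel blanket = L/(kA) = 0.242/(0.0152·61.1) = 0.2606 K/W
  R_plywood = L/(kA) = 0.0527/(0.135·61.1) = 0.006389 K/W
  R_conv,out = 1/(hA) = 1/(39.8·61.1) = 4.112×10^-4 K/W
ΣR = 0.005244 + 0.2606 + 0.006389 + 4.112×10^-4 = 0.2726 K/W
Q = ΔT/ΣR = (23.6 °C − -11.6 °C)/0.2726 = 129 W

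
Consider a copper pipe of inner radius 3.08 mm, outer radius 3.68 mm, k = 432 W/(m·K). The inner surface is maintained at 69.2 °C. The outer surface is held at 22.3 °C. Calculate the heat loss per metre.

Q' = 715 kW/m

Q' = 2πk·ΔT/ln(r₂/r₁) = 2π × 432 × 46.9 / ln(0.00368/0.00308) = 7.15×10^5 W/m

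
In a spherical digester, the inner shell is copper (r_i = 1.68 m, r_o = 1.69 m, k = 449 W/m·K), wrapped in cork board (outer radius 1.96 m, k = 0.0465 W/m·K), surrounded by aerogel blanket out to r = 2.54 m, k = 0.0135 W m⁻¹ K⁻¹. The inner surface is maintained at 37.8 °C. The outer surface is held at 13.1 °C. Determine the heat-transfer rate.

Q = 29.9 W

Resistance network (inner→outer):
  R_copper = (1/1.68 − 1/1.69)/(4πk) = 0.003522/(4π·449) = 6.242×10^-7 K/W
  R_cork board = (1/1.69 − 1/1.96)/(4πk) = 0.08151/(4π·0.0465) = 0.1395 K/W
  R_aerogel blanket = (1/1.96 − 1/2.54)/(4πk) = 0.1165/(4π·0.0135) = 0.6867 K/W
ΣR = 6.242×10^-7 + 0.1395 + 0.6867 = 0.8262 K/W
Q = ΔT/ΣR = (37.8 °C − 13.1 °C)/0.8262 = 29.9 W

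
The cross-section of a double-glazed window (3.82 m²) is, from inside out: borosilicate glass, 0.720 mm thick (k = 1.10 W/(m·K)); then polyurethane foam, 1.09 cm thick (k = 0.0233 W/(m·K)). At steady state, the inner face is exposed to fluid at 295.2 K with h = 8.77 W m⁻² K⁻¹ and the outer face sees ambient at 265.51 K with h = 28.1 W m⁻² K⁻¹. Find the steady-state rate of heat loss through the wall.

Q = 183 W

Resistance network (inner→outer):
  R_conv,in = 1/(hA) = 1/(8.77·3.82) = 0.02985 K/W
  R_borosilicate glass = L/(kA) = 7.20×10^-4/(1.10·3.82) = 1.713×10^-4 K/W
  R_polyurethane foam = L/(kA) = 0.0109/(0.0233·3.82) = 0.1225 K/W
  R_conv,out = 1/(hA) = 1/(28.1·3.82) = 0.009316 K/W
ΣR = 0.02985 + 1.713×10^-4 + 0.1225 + 0.009316 = 0.1618 K/W
Q = ΔT/ΣR = (295.2 K − 265.51 K)/0.1618 = 183 W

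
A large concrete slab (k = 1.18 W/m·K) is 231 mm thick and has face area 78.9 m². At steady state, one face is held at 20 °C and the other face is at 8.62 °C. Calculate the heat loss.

Q = kA·ΔT/L = 1.18 × 78.9 × |20 °C − 8.62 °C| / 0.231 = 4590 W

Q = 4.59 kW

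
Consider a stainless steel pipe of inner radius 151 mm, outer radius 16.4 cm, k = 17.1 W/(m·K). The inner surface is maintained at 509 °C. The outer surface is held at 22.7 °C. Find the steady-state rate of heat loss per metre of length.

Q' = 2πk·ΔT/ln(r₂/r₁) = 2π × 17.1 × 486.3 / ln(0.164/0.151) = 6.33×10^5 W/m

Q' = 6.33×10^5 W/m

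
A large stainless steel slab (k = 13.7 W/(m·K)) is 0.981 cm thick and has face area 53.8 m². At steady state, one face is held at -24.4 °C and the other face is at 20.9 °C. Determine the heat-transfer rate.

Q = kA·ΔT/L = 13.7 × 53.8 × |-24.4 °C − 20.9 °C| / 0.00981 = 3.40×10^6 W

Q = 3.40×10^6 W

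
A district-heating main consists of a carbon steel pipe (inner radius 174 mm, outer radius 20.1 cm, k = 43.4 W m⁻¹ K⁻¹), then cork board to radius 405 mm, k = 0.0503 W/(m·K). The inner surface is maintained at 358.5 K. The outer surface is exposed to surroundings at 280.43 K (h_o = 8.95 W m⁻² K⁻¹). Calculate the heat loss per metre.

Resistance network (inner→outer):
  R'_carbon steel = ln(0.201/0.174)/(2πk) = 0.1442/(2π·43.4) = 5.290×10^-4 m·K/W
  R'_cork board = ln(0.405/0.201)/(2πk) = 0.7006/(2π·0.0503) = 2.217 m·K/W
  R'_conv,out = 1/(2πr h) = 1/(2π·0.405·8.95) = 0.04391 m·K/W
ΣR = 5.290×10^-4 + 2.217 + 0.04391 = 2.261 m·K/W
Q' = ΔT/ΣR = (358.5 K − 280.43 K)/2.261 = 34.5 W/m

Q' = 34.5 W/m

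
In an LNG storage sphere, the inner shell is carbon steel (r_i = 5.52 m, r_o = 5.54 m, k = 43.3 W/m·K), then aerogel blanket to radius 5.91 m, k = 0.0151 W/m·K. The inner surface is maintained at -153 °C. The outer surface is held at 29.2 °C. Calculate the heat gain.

Q = 3.06 kW

Series thermal resistances, inner to outer:
  R_carbon steel = (1/5.52 − 1/5.54)/(4πk) = 6.540×10^-4/(4π·43.3) = 1.202×10^-6 K/W
  R_aerogel blanket = (1/5.54 − 1/5.91)/(4πk) = 0.01130/(4π·0.0151) = 0.05955 K/W
ΣR = 1.202×10^-6 + 0.05955 = 0.05955 K/W
Q = ΔT/ΣR = (-153 °C − 29.2 °C)/0.05955 = -3060 W
(Negative Q ⇒ heat flows inward; heat gain = 3060 W.)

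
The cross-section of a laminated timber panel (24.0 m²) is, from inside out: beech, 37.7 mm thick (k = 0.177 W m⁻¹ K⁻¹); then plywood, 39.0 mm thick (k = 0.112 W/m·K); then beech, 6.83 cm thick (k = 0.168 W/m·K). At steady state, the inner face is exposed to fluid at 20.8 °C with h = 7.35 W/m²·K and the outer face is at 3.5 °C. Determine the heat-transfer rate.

Resistance network (inner→outer):
  R_conv,in = 1/(hA) = 1/(7.35·24.0) = 0.005669 K/W
  R_beech = L/(kA) = 0.0377/(0.177·24.0) = 0.008875 K/W
  R_plywood = L/(kA) = 0.0390/(0.112·24.0) = 0.01451 K/W
  R_beech = L/(kA) = 0.0683/(0.168·24.0) = 0.01694 K/W
ΣR = 0.005669 + 0.008875 + 0.01451 + 0.01694 = 0.04599 K/W
Q = ΔT/ΣR = (20.8 °C − 3.5 °C)/0.04599 = 376 W

Q = 376 W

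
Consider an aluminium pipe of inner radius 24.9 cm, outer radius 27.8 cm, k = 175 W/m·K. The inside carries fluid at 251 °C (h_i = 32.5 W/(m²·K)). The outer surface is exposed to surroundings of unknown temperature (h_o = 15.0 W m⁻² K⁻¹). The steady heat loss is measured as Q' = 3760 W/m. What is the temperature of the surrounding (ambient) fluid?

T_out = 33.2 °C

Series resistances:
  R'_conv,in = 1/(2πr h) = 1/(2π·0.249·32.5) = 0.01967 m·K/W
  R'_aluminium = ln(0.278/0.249)/(2πk) = 0.1102/(2π·175) = 1.002×10^-4 m·K/W
  R'_conv,out = 1/(2πr h) = 1/(2π·0.278·15.0) = 0.03817 m·K/W
ΣR = 0.05793 m·K/W
ΔT = Q'·ΣR = 3760 × 0.05793 = 217.8 K
Heat flows outward, so T_out = T_in − ΔT = 251 − 217.8 = 33.2 °C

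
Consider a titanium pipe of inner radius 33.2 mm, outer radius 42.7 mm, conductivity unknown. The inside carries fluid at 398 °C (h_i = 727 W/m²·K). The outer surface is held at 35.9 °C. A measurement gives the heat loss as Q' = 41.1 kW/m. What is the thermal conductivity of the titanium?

ΣR = ΔT/Q' = |398 − 35.9|/41100 = 0.008810 m·K/W
Known resistances:
  R'_conv,in = 1/(2πr h) = 1/(2π·0.0332·727) = 0.006594 m·K/W
R_titanium = ΣR − ΣR_known = 0.008810 − 0.006594 = 0.002216 m·K/W
ln(r₂/r₁)/(2πk) = 0.002216 ⇒ k = 0.2516/(2π·0.002216) = 18.1 W/m·K

k = 18.1 W/m·K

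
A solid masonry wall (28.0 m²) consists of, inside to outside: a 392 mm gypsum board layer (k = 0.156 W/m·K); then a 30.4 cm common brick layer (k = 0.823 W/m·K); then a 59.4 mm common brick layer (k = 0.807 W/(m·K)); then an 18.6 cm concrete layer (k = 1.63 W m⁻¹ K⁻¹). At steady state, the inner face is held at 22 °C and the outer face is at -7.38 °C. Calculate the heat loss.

Q = 268 W

Series thermal resistances, inner to outer:
  R_gypsum board = L/(kA) = 0.392/(0.156·28.0) = 0.08974 K/W
  R_common brick = L/(kA) = 0.304/(0.823·28.0) = 0.01319 K/W
  R_common brick = L/(kA) = 0.0594/(0.807·28.0) = 0.002629 K/W
  R_concrete = L/(kA) = 0.186/(1.63·28.0) = 0.004075 K/W
ΣR = 0.08974 + 0.01319 + 0.002629 + 0.004075 = 0.1096 K/W
Q = ΔT/ΣR = (22 °C − -7.38 °C)/0.1096 = 268 W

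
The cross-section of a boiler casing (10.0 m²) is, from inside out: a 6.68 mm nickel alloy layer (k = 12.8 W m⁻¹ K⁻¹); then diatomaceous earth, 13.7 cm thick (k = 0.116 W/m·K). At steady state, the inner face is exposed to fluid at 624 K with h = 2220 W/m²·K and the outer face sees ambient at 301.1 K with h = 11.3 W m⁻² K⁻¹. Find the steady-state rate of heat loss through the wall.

Q = 2.54 kW

Resistance network (inner→outer):
  R_conv,in = 1/(hA) = 1/(2220·10.0) = 4.505×10^-5 K/W
  R_nickel alloy = L/(kA) = 0.00668/(12.8·10.0) = 5.219×10^-5 K/W
  R_diatomaceous earth = L/(kA) = 0.137/(0.116·10.0) = 0.1181 K/W
  R_conv,out = 1/(hA) = 1/(11.3·10.0) = 0.008850 K/W
ΣR = 4.505×10^-5 + 5.219×10^-5 + 0.1181 + 0.008850 = 0.1270 K/W
Q = ΔT/ΣR = (624 K − 301.1 K)/0.1270 = 2540 W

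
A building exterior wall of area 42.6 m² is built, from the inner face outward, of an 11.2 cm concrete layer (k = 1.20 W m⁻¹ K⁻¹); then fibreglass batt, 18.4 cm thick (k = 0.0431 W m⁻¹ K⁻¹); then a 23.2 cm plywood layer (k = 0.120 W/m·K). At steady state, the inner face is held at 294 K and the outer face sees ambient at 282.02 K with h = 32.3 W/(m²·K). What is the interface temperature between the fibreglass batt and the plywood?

Treat each layer as a resistance in series:
  R_concrete = L/(kA) = 0.112/(1.20·42.6) = 0.002191 K/W
  R_fibreglass batt = L/(kA) = 0.184/(0.0431·42.6) = 0.1002 K/W
  R_plywood = L/(kA) = 0.232/(0.120·42.6) = 0.04538 K/W
  R_conv,out = 1/(hA) = 1/(32.3·42.6) = 7.268×10^-4 K/W
ΣR = 0.002191 + 0.1002 + 0.04538 + 7.268×10^-4 = 0.1485 K/W
Q = ΔT/ΣR = (294 K − 282.02 K)/0.1485 = 80.67 W
From the inner boundary to the fibreglass batt/plywood interface, ΣR_partial = 0.1024 K/W.
T_interface = T_in − Q·ΣR_partial = 294 K − (80.67)(0.1024) = 285.7 K

T = 285.7 K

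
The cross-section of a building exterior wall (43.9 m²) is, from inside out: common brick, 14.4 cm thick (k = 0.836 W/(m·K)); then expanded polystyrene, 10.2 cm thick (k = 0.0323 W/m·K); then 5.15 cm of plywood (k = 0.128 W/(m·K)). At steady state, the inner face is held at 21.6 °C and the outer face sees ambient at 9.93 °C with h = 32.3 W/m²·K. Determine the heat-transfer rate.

Q = 136 W

Resistance network (inner→outer):
  R_common brick = L/(kA) = 0.144/(0.836·43.9) = 0.003924 K/W
  R_expanded polystyrene = L/(kA) = 0.102/(0.0323·43.9) = 0.07193 K/W
  R_plywood = L/(kA) = 0.0515/(0.128·43.9) = 0.009165 K/W
  R_conv,out = 1/(hA) = 1/(32.3·43.9) = 7.052×10^-4 K/W
ΣR = 0.003924 + 0.07193 + 0.009165 + 7.052×10^-4 = 0.08572 K/W
Q = ΔT/ΣR = (21.6 °C − 9.93 °C)/0.08572 = 136 W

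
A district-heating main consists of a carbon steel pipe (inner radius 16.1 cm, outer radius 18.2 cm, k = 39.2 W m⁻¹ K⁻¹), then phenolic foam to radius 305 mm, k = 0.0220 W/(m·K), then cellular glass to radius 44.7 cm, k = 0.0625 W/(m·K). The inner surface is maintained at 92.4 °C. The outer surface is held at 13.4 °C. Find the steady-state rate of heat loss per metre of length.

Series thermal resistances, inner to outer:
  R'_carbon steel = ln(0.182/0.161)/(2πk) = 0.1226/(2π·39.2) = 4.978×10^-4 m·K/W
  R'_phenolic foam = ln(0.305/0.182)/(2πk) = 0.5163/(2π·0.0220) = 3.735 m·K/W
  R'_cellular glass = ln(0.447/0.305)/(2πk) = 0.3822/(2π·0.0625) = 0.9734 m·K/W
ΣR = 4.978×10^-4 + 3.735 + 0.9734 = 4.709 m·K/W
Q' = ΔT/ΣR = (92.4 °C − 13.4 °C)/4.709 = 16.8 W/m

Q' = 16.8 W/m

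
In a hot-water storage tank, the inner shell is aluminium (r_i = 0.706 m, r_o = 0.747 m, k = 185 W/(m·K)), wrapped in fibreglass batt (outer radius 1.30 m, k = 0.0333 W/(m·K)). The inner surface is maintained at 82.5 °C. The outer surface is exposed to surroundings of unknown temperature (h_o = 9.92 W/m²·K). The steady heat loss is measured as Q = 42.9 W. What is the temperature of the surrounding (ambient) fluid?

Series resistances:
  R_aluminium = (1/0.706 − 1/0.747)/(4πk) = 0.07774/(4π·185) = 3.344×10^-5 K/W
  R_fibreglass batt = (1/0.747 − 1/1.30)/(4πk) = 0.5695/(4π·0.0333) = 1.361 K/W
  R_conv,out = 1/(4πr²h) = 1/(4π·1.30²·9.92) = 0.004747 K/W
ΣR = 1.366 K/W
ΔT = Q·ΣR = 42.9 × 1.366 = 58.60 K
Heat flows outward, so T_out = T_in − ΔT = 82.5 − 58.60 = 23.9 °C

T_out = 23.9 °C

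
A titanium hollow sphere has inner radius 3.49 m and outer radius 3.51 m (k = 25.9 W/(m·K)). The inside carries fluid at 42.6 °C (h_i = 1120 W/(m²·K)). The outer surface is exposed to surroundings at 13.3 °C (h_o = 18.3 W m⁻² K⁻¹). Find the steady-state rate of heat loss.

Q = 80.5 kW

Treat each layer as a resistance in series:
  R_conv,in = 1/(4πr²h) = 1/(4π·3.49²·1120) = 5.833×10^-6 K/W
  R_titanium = (1/3.49 − 1/3.51)/(4πk) = 0.001633/(4π·25.9) = 5.016×10^-6 K/W
  R_conv,out = 1/(4πr²h) = 1/(4π·3.51²·18.3) = 3.530×10^-4 K/W
ΣR = 5.833×10^-6 + 5.016×10^-6 + 3.530×10^-4 = 3.638×10^-4 K/W
Q = ΔT/ΣR = (42.6 °C − 13.3 °C)/3.638×10^-4 = 80500 W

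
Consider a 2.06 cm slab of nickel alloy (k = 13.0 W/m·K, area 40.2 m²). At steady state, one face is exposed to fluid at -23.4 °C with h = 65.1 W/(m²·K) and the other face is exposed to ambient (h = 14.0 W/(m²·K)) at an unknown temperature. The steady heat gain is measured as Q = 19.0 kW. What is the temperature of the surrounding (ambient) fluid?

T_out = 18.4 °C

Series resistances:
  R_conv,in = 1/(hA) = 1/(65.1·40.2) = 3.821×10^-4 K/W
  R_nickel alloy = L/(kA) = 0.0206/(13.0·40.2) = 3.942×10^-5 K/W
  R_conv,out = 1/(hA) = 1/(14.0·40.2) = 0.001777 K/W
ΣR = 0.002198 K/W
ΔT = Q·ΣR = 19000 × 0.002198 = 41.76 K
Heat flows inward, so T_out = T_in + ΔT = -23.4 + 41.76 = 18.4 °C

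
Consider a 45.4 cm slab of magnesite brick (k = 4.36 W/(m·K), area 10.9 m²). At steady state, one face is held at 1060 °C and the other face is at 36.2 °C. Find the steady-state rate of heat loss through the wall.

Q = kA·ΔT/L = 4.36 × 10.9 × |1060 °C − 36.2 °C| / 0.454 = 1.07×10^5 W

Q = 107 kW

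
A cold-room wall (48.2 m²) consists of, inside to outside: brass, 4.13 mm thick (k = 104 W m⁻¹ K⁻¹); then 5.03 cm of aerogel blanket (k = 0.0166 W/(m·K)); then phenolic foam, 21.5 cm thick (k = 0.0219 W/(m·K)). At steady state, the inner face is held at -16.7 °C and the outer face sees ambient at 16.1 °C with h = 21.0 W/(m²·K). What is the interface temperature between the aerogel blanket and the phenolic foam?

Resistance network (inner→outer):
  R_brass = L/(kA) = 0.00413/(104·48.2) = 8.239×10^-7 K/W
  R_aerogel blanket = L/(kA) = 0.0503/(0.0166·48.2) = 0.06287 K/W
  R_phenolic foam = L/(kA) = 0.215/(0.0219·48.2) = 0.2037 K/W
  R_conv,out = 1/(hA) = 1/(21.0·48.2) = 9.879×10^-4 K/W
ΣR = 8.239×10^-7 + 0.06287 + 0.2037 + 9.879×10^-4 = 0.2676 K/W
Q = ΔT/ΣR = (-16.7 °C − 16.1 °C)/0.2676 = -122.6 W
From the inner boundary to the aerogel blanket/phenolic foam interface, ΣR_partial = 0.06287 K/W.
T_interface = T_in − Q·ΣR_partial = -16.7 °C − (-122.6)(0.06287) = -8.99 °C

T = -8.99 °C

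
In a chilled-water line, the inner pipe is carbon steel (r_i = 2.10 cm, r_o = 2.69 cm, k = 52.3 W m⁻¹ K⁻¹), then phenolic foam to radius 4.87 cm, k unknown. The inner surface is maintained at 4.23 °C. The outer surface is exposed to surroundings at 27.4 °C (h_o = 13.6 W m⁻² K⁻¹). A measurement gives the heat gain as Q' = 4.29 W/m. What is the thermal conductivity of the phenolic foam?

k = 0.0183 W/m·K

ΣR = ΔT/Q' = |4.23 − 27.4|/4.29 = 5.401 m·K/W
Known resistances:
  R'_carbon steel = ln(0.0269/0.0210)/(2πk) = 0.2476/(2π·52.3) = 7.535×10^-4 m·K/W
  R'_conv,out = 1/(2πr h) = 1/(2π·0.0487·13.6) = 0.2403 m·K/W
R_phenolic foam = ΣR − ΣR_known = 5.401 − 0.2411 = 5.160 m·K/W
ln(r₂/r₁)/(2πk) = 5.160 ⇒ k = 0.5936/(2π·5.160) = 0.0183 W/m·K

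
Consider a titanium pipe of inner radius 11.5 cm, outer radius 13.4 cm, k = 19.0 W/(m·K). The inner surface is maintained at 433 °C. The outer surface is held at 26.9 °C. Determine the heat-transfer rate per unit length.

Q' = 3.17×10^5 W/m

Q' = 2πk·ΔT/ln(r₂/r₁) = 2π × 19.0 × 406.1 / ln(0.134/0.115) = 3.17×10^5 W/m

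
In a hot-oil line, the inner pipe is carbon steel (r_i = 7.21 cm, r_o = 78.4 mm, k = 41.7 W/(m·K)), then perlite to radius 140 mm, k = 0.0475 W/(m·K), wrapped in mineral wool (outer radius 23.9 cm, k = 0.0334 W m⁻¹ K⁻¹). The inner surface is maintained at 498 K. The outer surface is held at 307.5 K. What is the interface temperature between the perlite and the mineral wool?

T = 416 K

Resistance network (inner→outer):
  R'_carbon steel = ln(0.0784/0.0721)/(2πk) = 0.08377/(2π·41.7) = 3.197×10^-4 m·K/W
  R'_perlite = ln(0.140/0.0784)/(2πk) = 0.5798/(2π·0.0475) = 1.943 m·K/W
  R'_mineral wool = ln(0.239/0.140)/(2πk) = 0.5348/(2π·0.0334) = 2.548 m·K/W
ΣR = 3.197×10^-4 + 1.943 + 2.548 = 4.491 m·K/W
Q' = ΔT/ΣR = (498 K − 307.5 K)/4.491 = 42.42 W/m
From the inner boundary to the perlite/mineral wool interface, ΣR_partial = 1.943 m·K/W.
T_interface = T_in − Q'·ΣR_partial = 498 K − (42.42)(1.943) = 416 K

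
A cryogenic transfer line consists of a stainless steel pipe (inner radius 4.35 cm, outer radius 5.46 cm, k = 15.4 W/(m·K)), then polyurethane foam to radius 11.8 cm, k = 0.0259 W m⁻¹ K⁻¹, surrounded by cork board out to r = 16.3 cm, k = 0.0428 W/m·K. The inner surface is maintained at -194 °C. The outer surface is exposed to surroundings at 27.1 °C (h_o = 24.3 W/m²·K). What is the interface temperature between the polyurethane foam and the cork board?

Resistance network (inner→outer):
  R'_stainless steel = ln(0.0546/0.0435)/(2πk) = 0.2273/(2π·15.4) = 0.002349 m·K/W
  R'_polyurethane foam = ln(0.118/0.0546)/(2πk) = 0.7707/(2π·0.0259) = 4.736 m·K/W
  R'_cork board = ln(0.163/0.118)/(2πk) = 0.3231/(2π·0.0428) = 1.201 m·K/W
  R'_conv,out = 1/(2πr h) = 1/(2π·0.163·24.3) = 0.04018 m·K/W
ΣR = 0.002349 + 4.736 + 1.201 + 0.04018 = 5.980 m·K/W
Q' = ΔT/ΣR = (-194 °C − 27.1 °C)/5.980 = -36.97 W/m
From the inner boundary to the polyurethane foam/cork board interface, ΣR_partial = 4.738 m·K/W.
T_interface = T_in − Q'·ΣR_partial = -194 °C − (-36.97)(4.738) = -18.8 °C

T = -18.8 °C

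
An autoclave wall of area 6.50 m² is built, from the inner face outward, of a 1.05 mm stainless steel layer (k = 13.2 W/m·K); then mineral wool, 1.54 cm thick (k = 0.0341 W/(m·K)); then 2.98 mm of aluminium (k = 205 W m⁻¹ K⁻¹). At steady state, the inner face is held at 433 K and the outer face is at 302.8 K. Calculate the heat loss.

Treat each layer as a resistance in series:
  R_stainless steel = L/(kA) = 0.00105/(13.2·6.50) = 1.224×10^-5 K/W
  R_mineral wool = L/(kA) = 0.0154/(0.0341·6.50) = 0.06948 K/W
  R_aluminium = L/(kA) = 0.00298/(205·6.50) = 2.236×10^-6 K/W
ΣR = 1.224×10^-5 + 0.06948 + 2.236×10^-6 = 0.06949 K/W
Q = ΔT/ΣR = (433 K − 302.8 K)/0.06949 = 1870 W

Q = 1870 W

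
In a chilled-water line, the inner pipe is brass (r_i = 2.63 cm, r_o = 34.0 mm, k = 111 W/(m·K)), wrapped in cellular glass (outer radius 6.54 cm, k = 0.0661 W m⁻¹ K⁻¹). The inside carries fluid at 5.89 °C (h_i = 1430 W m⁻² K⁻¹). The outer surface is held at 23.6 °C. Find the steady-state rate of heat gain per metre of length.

Q' = 11.2 W/m

Resistance network (inner→outer):
  R'_conv,in = 1/(2πr h) = 1/(2π·0.0263·1430) = 0.004232 m·K/W
  R'_brass = ln(0.0340/0.0263)/(2πk) = 0.2568/(2π·111) = 3.682×10^-4 m·K/W
  R'_cellular glass = ln(0.0654/0.0340)/(2πk) = 0.6542/(2π·0.0661) = 1.575 m·K/W
ΣR = 0.004232 + 3.682×10^-4 + 1.575 = 1.580 m·K/W
Q' = ΔT/ΣR = (5.89 °C − 23.6 °C)/1.580 = -11.2 W/m
(Negative Q' ⇒ heat flows inward; heat gain = 11.2 W/m.)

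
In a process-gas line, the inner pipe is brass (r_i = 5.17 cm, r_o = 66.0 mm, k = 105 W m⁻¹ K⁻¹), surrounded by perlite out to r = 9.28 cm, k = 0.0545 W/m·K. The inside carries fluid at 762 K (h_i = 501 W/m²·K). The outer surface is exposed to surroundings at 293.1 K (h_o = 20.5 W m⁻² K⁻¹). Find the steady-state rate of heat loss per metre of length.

Series thermal resistances, inner to outer:
  R'_conv,in = 1/(2πr h) = 1/(2π·0.0517·501) = 0.006145 m·K/W
  R'_brass = ln(0.0660/0.0517)/(2πk) = 0.2442/(2π·105) = 3.701×10^-4 m·K/W
  R'_perlite = ln(0.0928/0.0660)/(2πk) = 0.3408/(2π·0.0545) = 0.9952 m·K/W
  R'_conv,out = 1/(2πr h) = 1/(2π·0.0928·20.5) = 0.08366 m·K/W
ΣR = 0.006145 + 3.701×10^-4 + 0.9952 + 0.08366 = 1.085 m·K/W
Q' = ΔT/ΣR = (762 K − 293.1 K)/1.085 = 432 W/m

Q' = 432 W/m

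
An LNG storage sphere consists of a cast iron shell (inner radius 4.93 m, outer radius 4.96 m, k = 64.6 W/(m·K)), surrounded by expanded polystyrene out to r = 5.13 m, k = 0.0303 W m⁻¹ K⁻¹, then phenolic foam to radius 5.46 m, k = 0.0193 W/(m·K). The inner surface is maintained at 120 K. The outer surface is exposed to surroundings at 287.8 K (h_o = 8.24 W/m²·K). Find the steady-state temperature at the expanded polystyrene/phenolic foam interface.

T = 164 K

Treat each layer as a resistance in series:
  R_cast iron = (1/4.93 − 1/4.96)/(4πk) = 0.001227/(4π·64.6) = 1.511×10^-6 K/W
  R_expanded polystyrene = (1/4.96 − 1/5.13)/(4πk) = 0.006681/(4π·0.0303) = 0.01755 K/W
  R_phenolic foam = (1/5.13 − 1/5.46)/(4πk) = 0.01178/(4π·0.0193) = 0.04858 K/W
  R_conv,out = 1/(4πr²h) = 1/(4π·5.46²·8.24) = 3.239×10^-4 K/W
ΣR = 1.511×10^-6 + 0.01755 + 0.04858 + 3.239×10^-4 = 0.06646 K/W
Q = ΔT/ΣR = (120 K − 287.8 K)/0.06646 = -2525 W
From the inner boundary to the expanded polystyrene/phenolic foam interface, ΣR_partial = 0.01755 K/W.
T_interface = T_in − Q·ΣR_partial = 120 K − (-2525)(0.01755) = 164 K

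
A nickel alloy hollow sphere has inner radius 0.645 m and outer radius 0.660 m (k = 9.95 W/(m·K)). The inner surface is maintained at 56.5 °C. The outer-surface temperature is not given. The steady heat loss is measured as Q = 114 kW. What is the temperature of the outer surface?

T_out = 24.4 °C

Sum the resistances:
  R_nickel alloy = (1/0.645 − 1/0.660)/(4πk) = 0.03524/(4π·9.95) = 2.818×10^-4 K/W
ΣR = 2.818×10^-4 K/W
ΔT = Q·ΣR = 1.14×10^5 × 2.818×10^-4 = 32.13 K
Heat flows outward, so T_out = T_in − ΔT = 56.5 − 32.13 = 24.4 °C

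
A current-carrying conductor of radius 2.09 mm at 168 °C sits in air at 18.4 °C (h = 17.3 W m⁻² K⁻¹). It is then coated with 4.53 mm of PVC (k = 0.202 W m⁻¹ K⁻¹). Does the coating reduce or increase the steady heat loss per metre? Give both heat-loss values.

increases: 34.0 → 65.1 W/m

Critical radius for a cylinder: r_cr = k/h = 0.0117 m = 1.17 cm.
Outer radius after coating: r₂ = 0.00209 + 0.00453 = 0.00662 m.
Since r₁ < r_cr and r₂ ≤ r_cr, the coating moves toward the maximum at r_cr — heat loss rises.
Bare: R = 1/(2πr₁h) = 4.402 m·K/W; Q = 149.6/4.402 = 34.0 W/m.
Coated: R = R_cond + R_conv = 2.298 m·K/W; Q = 149.6/2.298 = 65.1 W/m.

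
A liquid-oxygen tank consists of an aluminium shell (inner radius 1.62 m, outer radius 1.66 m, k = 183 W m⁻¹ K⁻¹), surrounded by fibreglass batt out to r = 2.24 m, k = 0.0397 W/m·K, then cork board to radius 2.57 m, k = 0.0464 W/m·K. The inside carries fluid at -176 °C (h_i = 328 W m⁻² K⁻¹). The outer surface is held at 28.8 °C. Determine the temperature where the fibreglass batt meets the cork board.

T = -20.2 °C

Resistance network (inner→outer):
  R_conv,in = 1/(4πr²h) = 1/(4π·1.62²·328) = 9.245×10^-5 K/W
  R_aluminium = (1/1.62 − 1/1.66)/(4πk) = 0.01487/(4π·183) = 6.468×10^-6 K/W
  R_fibreglass batt = (1/1.66 − 1/2.24)/(4πk) = 0.1560/(4π·0.0397) = 0.3127 K/W
  R_cork board = (1/2.24 − 1/2.57)/(4πk) = 0.05732/(4π·0.0464) = 0.09831 K/W
ΣR = 9.245×10^-5 + 6.468×10^-6 + 0.3127 + 0.09831 = 0.4111 K/W
Q = ΔT/ΣR = (-176 °C − 28.8 °C)/0.4111 = -498.2 W
From the inner boundary to the fibreglass batt/cork board interface, ΣR_partial = 0.3128 K/W.
T_interface = T_in − Q·ΣR_partial = -176 °C − (-498.2)(0.3128) = -20.2 °C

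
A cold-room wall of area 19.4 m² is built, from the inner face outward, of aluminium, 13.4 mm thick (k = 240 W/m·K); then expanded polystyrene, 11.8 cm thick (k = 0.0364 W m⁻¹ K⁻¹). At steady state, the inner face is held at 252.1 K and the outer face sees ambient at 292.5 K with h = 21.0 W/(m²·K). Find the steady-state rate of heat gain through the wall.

Q = 238 W

Resistance network (inner→outer):
  R_aluminium = L/(kA) = 0.0134/(240·19.4) = 2.878×10^-6 K/W
  R_expanded polystyrene = L/(kA) = 0.118/(0.0364·19.4) = 0.1671 K/W
  R_conv,out = 1/(hA) = 1/(21.0·19.4) = 0.002455 K/W
ΣR = 2.878×10^-6 + 0.1671 + 0.002455 = 0.1696 K/W
Q = ΔT/ΣR = (252.1 K − 292.5 K)/0.1696 = -238 W
(Negative Q ⇒ heat flows inward; heat gain = 238 W.)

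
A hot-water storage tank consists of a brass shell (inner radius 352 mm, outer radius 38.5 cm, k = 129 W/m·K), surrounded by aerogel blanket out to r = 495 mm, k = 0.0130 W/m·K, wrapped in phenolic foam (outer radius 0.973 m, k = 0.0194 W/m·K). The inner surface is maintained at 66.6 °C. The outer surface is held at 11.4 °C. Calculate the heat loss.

Q = 7.26 W

Series thermal resistances, inner to outer:
  R_brass = (1/0.352 − 1/0.385)/(4πk) = 0.2435/(4π·129) = 1.502×10^-4 K/W
  R_aerogel blanket = (1/0.385 − 1/0.495)/(4πk) = 0.5772/(4π·0.0130) = 3.533 K/W
  R_phenolic foam = (1/0.495 − 1/0.973)/(4πk) = 0.9925/(4π·0.0194) = 4.071 K/W
ΣR = 1.502×10^-4 + 3.533 + 4.071 = 7.604 K/W
Q = ΔT/ΣR = (66.6 °C − 11.4 °C)/7.604 = 7.26 W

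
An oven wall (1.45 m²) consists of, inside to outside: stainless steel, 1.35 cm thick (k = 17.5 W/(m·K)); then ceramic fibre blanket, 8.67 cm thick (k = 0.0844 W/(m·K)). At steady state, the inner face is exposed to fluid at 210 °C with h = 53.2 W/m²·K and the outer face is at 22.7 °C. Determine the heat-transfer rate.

Treat each layer as a resistance in series:
  R_conv,in = 1/(hA) = 1/(53.2·1.45) = 0.01296 K/W
  R_stainless steel = L/(kA) = 0.0135/(17.5·1.45) = 5.320×10^-4 K/W
  R_ceramic fibre blanket = L/(kA) = 0.0867/(0.0844·1.45) = 0.7084 K/W
ΣR = 0.01296 + 5.320×10^-4 + 0.7084 = 0.7219 K/W
Q = ΔT/ΣR = (210 °C − 22.7 °C)/0.7219 = 259 W

Q = 259 W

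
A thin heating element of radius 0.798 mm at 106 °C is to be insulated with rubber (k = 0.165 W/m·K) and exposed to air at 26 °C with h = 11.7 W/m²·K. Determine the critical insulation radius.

r_cr = 1.41 cm

For a cylinder, r_cr = k_ins/h = 0.165/11.7 = 0.0141 m = 1.41 cm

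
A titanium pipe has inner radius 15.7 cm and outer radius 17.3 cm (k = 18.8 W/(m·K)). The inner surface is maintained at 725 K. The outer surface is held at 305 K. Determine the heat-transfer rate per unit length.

Q' = 511 kW/m

Q' = 2πk·ΔT/ln(r₂/r₁) = 2π × 18.8 × 420 / ln(0.173/0.157) = 5.11×10^5 W/m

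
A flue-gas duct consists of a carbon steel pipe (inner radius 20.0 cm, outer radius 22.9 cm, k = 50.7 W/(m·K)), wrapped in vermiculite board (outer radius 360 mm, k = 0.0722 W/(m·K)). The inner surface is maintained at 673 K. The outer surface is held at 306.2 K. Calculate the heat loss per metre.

Q' = 368 W/m

Resistance network (inner→outer):
  R'_carbon steel = ln(0.229/0.200)/(2πk) = 0.1354/(2π·50.7) = 4.251×10^-4 m·K/W
  R'_vermiculite board = ln(0.360/0.229)/(2πk) = 0.4524/(2π·0.0722) = 0.9972 m·K/W
ΣR = 4.251×10^-4 + 0.9972 = 0.9976 m·K/W
Q' = ΔT/ΣR = (673 K − 306.2 K)/0.9976 = 368 W/m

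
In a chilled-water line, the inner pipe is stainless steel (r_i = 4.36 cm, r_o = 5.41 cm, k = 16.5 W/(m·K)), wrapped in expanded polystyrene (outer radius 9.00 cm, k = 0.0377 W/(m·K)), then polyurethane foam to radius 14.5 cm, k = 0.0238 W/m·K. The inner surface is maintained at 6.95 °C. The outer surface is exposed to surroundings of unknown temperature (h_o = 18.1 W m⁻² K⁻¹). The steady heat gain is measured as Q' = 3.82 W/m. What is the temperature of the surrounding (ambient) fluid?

Series resistances:
  R'_stainless steel = ln(0.0541/0.0436)/(2πk) = 0.2158/(2π·16.5) = 0.002081 m·K/W
  R'_expanded polystyrene = ln(0.0900/0.0541)/(2πk) = 0.5090/(2π·0.0377) = 2.149 m·K/W
  R'_polyurethane foam = ln(0.145/0.0900)/(2πk) = 0.4769/(2π·0.0238) = 3.189 m·K/W
  R'_conv,out = 1/(2πr h) = 1/(2π·0.145·18.1) = 0.06064 m·K/W
ΣR = 5.401 m·K/W
ΔT = Q'·ΣR = 3.82 × 5.401 = 20.63 K
Heat flows inward, so T_out = T_in + ΔT = 6.95 + 20.63 = 27.6 °C

T_out = 27.6 °C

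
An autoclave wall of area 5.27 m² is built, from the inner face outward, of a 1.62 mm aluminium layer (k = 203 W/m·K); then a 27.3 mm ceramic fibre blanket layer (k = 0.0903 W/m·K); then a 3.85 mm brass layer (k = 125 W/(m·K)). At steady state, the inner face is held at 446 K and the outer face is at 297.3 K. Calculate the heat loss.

Q = 2.59 kW

Treat each layer as a resistance in series:
  R_aluminium = L/(kA) = 0.00162/(203·5.27) = 1.514×10^-6 K/W
  R_ceramic fibre blanket = L/(kA) = 0.0273/(0.0903·5.27) = 0.05737 K/W
  R_brass = L/(kA) = 0.00385/(125·5.27) = 5.844×10^-6 K/W
ΣR = 1.514×10^-6 + 0.05737 + 5.844×10^-6 = 0.05738 K/W
Q = ΔT/ΣR = (446 K − 297.3 K)/0.05738 = 2590 W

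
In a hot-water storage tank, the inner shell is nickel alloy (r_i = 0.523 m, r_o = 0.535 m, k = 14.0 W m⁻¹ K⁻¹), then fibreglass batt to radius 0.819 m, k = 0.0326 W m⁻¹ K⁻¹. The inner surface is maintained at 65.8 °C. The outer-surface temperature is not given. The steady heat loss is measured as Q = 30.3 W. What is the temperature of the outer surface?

Series resistances:
  R_nickel alloy = (1/0.523 − 1/0.535)/(4πk) = 0.04289/(4π·14.0) = 2.438×10^-4 K/W
  R_fibreglass batt = (1/0.535 − 1/0.819)/(4πk) = 0.6482/(4π·0.0326) = 1.582 K/W
ΣR = 1.582 K/W
ΔT = Q·ΣR = 30.3 × 1.582 = 47.93 K
Heat flows outward, so T_out = T_in − ΔT = 65.8 − 47.93 = 17.9 °C

T_out = 17.9 °C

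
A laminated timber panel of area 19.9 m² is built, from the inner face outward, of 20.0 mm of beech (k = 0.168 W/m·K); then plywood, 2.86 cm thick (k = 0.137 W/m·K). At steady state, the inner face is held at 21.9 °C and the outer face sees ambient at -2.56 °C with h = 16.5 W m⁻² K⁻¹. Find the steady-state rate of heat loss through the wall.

Series thermal resistances, inner to outer:
  R_beech = L/(kA) = 0.0200/(0.168·19.9) = 0.005982 K/W
  R_plywood = L/(kA) = 0.0286/(0.137·19.9) = 0.01049 K/W
  R_conv,out = 1/(hA) = 1/(16.5·19.9) = 0.003046 K/W
ΣR = 0.005982 + 0.01049 + 0.003046 = 0.01952 K/W
Q = ΔT/ΣR = (21.9 °C − -2.56 °C)/0.01952 = 1250 W

Q = 1250 W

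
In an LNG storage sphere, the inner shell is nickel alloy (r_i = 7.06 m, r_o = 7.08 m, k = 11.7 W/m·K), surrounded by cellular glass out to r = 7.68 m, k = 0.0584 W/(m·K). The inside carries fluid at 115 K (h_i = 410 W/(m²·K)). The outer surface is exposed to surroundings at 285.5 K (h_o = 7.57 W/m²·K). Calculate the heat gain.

Q = 11.2 kW

Series thermal resistances, inner to outer:
  R_conv,in = 1/(4πr²h) = 1/(4π·7.06²·410) = 3.894×10^-6 K/W
  R_nickel alloy = (1/7.06 − 1/7.08)/(4πk) = 4.001×10^-4/(4π·11.7) = 2.721×10^-6 K/W
  R_cellular glass = (1/7.08 − 1/7.68)/(4πk) = 0.01103/(4π·0.0584) = 0.01504 K/W
  R_conv,out = 1/(4πr²h) = 1/(4π·7.68²·7.57) = 1.782×10^-4 K/W
ΣR = 3.894×10^-6 + 2.721×10^-6 + 0.01504 + 1.782×10^-4 = 0.01522 K/W
Q = ΔT/ΣR = (115 K − 285.5 K)/0.01522 = -11200 W
(Negative Q ⇒ heat flows inward; heat gain = 11200 W.)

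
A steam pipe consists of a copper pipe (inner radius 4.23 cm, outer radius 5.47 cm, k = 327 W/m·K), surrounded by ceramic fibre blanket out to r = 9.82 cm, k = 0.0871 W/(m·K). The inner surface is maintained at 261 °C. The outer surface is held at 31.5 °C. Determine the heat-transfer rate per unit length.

Resistance network (inner→outer):
  R'_copper = ln(0.0547/0.0423)/(2πk) = 0.2571/(2π·327) = 1.251×10^-4 m·K/W
  R'_ceramic fibre blanket = ln(0.0982/0.0547)/(2πk) = 0.5851/(2π·0.0871) = 1.069 m·K/W
ΣR = 1.251×10^-4 + 1.069 = 1.069 m·K/W
Q' = ΔT/ΣR = (261 °C − 31.5 °C)/1.069 = 215 W/m

Q' = 215 W/m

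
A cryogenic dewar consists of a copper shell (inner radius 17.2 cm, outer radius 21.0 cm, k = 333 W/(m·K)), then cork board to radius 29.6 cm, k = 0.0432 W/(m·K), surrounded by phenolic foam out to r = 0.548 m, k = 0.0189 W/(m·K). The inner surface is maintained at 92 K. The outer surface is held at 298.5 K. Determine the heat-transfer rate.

Q = 22.7 W

Series thermal resistances, inner to outer:
  R_copper = (1/0.172 − 1/0.210)/(4πk) = 1.052/(4π·333) = 2.514×10^-4 K/W
  R_cork board = (1/0.210 − 1/0.296)/(4πk) = 1.384/(4π·0.0432) = 2.549 K/W
  R_phenolic foam = (1/0.296 − 1/0.548)/(4πk) = 1.554/(4π·0.0189) = 6.541 K/W
ΣR = 2.514×10^-4 + 2.549 + 6.541 = 9.090 K/W
Q = ΔT/ΣR = (92 K − 298.5 K)/9.090 = -22.7 W
(Negative Q ⇒ heat flows inward; heat gain = 22.7 W.)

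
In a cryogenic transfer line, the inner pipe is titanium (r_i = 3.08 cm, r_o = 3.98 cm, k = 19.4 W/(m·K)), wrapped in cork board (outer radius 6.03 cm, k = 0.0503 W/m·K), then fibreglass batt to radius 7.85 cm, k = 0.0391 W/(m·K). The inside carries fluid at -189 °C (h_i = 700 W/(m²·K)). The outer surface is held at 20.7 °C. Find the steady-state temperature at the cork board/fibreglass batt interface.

T = -73.2 °C

Resistance network (inner→outer):
  R'_conv,in = 1/(2πr h) = 1/(2π·0.0308·700) = 0.007382 m·K/W
  R'_titanium = ln(0.0398/0.0308)/(2πk) = 0.2564/(2π·19.4) = 0.002103 m·K/W
  R'_cork board = ln(0.0603/0.0398)/(2πk) = 0.4155/(2π·0.0503) = 1.315 m·K/W
  R'_fibreglass batt = ln(0.0785/0.0603)/(2πk) = 0.2638/(2π·0.0391) = 1.074 m·K/W
ΣR = 0.007382 + 0.002103 + 1.315 + 1.074 = 2.398 m·K/W
Q' = ΔT/ΣR = (-189 °C − 20.7 °C)/2.398 = -87.45 W/m
From the inner boundary to the cork board/fibreglass batt interface, ΣR_partial = 1.324 m·K/W.
T_interface = T_in − Q'·ΣR_partial = -189 °C − (-87.45)(1.324) = -73.2 °C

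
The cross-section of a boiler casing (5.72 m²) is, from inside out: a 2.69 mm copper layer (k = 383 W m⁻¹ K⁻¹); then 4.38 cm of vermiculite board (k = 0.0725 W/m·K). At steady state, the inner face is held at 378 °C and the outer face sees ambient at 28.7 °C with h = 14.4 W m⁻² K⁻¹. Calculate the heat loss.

Q = 2970 W

Series thermal resistances, inner to outer:
  R_copper = L/(kA) = 0.00269/(383·5.72) = 1.228×10^-6 K/W
  R_vermiculite board = L/(kA) = 0.0438/(0.0725·5.72) = 0.1056 K/W
  R_conv,out = 1/(hA) = 1/(14.4·5.72) = 0.01214 K/W
ΣR = 1.228×10^-6 + 0.1056 + 0.01214 = 0.1177 K/W
Q = ΔT/ΣR = (378 °C − 28.7 °C)/0.1177 = 2970 W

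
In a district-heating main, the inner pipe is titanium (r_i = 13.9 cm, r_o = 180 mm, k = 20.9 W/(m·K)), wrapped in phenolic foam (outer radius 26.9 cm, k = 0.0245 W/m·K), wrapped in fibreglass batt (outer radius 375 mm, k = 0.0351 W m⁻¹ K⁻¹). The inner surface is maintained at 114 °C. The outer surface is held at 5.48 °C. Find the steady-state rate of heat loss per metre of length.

Q' = 26.4 W/m

Resistance network (inner→outer):
  R'_titanium = ln(0.180/0.139)/(2πk) = 0.2585/(2π·20.9) = 0.001968 m·K/W
  R'_phenolic foam = ln(0.269/0.180)/(2πk) = 0.4018/(2π·0.0245) = 2.610 m·K/W
  R'_fibreglass batt = ln(0.375/0.269)/(2πk) = 0.3322/(2π·0.0351) = 1.506 m·K/W
ΣR = 0.001968 + 2.610 + 1.506 = 4.118 m·K/W
Q' = ΔT/ΣR = (114 °C − 5.48 °C)/4.118 = 26.4 W/m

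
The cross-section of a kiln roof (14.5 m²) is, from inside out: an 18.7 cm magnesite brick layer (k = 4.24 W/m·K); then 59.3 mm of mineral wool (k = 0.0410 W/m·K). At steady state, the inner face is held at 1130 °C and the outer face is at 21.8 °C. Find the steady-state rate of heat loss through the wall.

Treat each layer as a resistance in series:
  R_magnesite brick = L/(kA) = 0.187/(4.24·14.5) = 0.003042 K/W
  R_mineral wool = L/(kA) = 0.0593/(0.0410·14.5) = 0.09975 K/W
ΣR = 0.003042 + 0.09975 = 0.1028 K/W
Q = ΔT/ΣR = (1130 °C − 21.8 °C)/0.1028 = 10800 W

Q = 10.8 kW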